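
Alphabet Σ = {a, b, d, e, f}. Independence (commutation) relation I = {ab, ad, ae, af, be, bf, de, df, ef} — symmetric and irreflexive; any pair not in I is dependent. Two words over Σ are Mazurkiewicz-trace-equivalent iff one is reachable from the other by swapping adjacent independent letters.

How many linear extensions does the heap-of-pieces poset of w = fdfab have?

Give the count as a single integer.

30

0(f) covers ∅
1(d) covers ∅
2(f) covers 0:f
3(a) covers ∅
4(b) covers 1:d
floor of heap: 0:f, 1:d, 3:a
completions by unplaced set U, small U first (add the entries for U minus each lowest piece of U):
  |U|=1: {2}:1  {3}:1  {4}:1
  |U|=2: {0,2}:1  {1,4}:1  {2,3}:2  {2,4}:2  {3,4}:2
  |U|=3: {0,2,3}:3  {0,2,4}:3  {1,2,4}:3  {1,3,4}:3  {2,3,4}:6
  start at 0(f): 12
  start at 1(d): 12
  start at 3(a): 6
sum over floor = 30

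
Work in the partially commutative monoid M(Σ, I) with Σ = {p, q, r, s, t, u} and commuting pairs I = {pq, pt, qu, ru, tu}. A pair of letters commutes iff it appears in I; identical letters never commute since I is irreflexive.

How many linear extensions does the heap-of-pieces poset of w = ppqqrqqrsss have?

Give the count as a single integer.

#0=p has no predecessor
#1=p depends on [0:p]
#2=q has no predecessor
#3=q depends on [2:q]
#4=r depends on [1:p, 3:q]
#5=q depends on [4:r]
#6=q depends on [5:q]
#7=r depends on [6:q]
#8=s depends on [7:r]
#9=s depends on [8:s]
#10=s depends on [9:s]
sources: [0:p, 2:q]
N(rest) = Σ N(rest − s) over sources s of rest; N(one piece) = 1:
  size 1 → [10]=1
  size 2 → [9,10]=1
  size 3 → [8,9,10]=1
  size 4 → [7,8,9,10]=1
  size 5 → [6,7,8,9,10]=1
  size 6 → [5,6,7,8,9,10]=1
  size 7 → [4,5,6,7,8,9,10]=1
  size 8 → [1,4,5,6,7,8,9,10]=1  [3,4,5,6,7,8,9,10]=1
  size 9 → [0,1,4,5,6,7,8,9,10]=1  [1,3,4,5,6,7,8,9,10]=2  [2,3,4,5,6,7,8,9,10]=1
  first=0(p) contributes 3
  first=2(q) contributes 3
|[w]| = 6

6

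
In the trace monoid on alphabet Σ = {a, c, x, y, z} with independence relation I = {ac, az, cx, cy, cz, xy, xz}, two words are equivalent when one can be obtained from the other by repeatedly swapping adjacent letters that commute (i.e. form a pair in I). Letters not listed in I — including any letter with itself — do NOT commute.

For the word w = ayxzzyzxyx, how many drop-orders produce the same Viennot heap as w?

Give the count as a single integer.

84

piece 0:a — minimal
piece 1:y rests on {0:a}
piece 2:x rests on {0:a}
piece 3:z rests on {1:y}
piece 4:z rests on {3:z}
piece 5:y rests on {4:z}
piece 6:z rests on {5:y}
piece 7:x rests on {2:x}
piece 8:y rests on {6:z}
piece 9:x rests on {7:x}
minimal pieces: {0:a}
ways to finish when only these pieces remain (= sum over removing one remaining piece with nothing left below it):
  1 left: {8}→1  {9}→1
  2 left: {6,8}→1  {7,9}→1  {8,9}→2
  3 left: {2,7,9}→1  {5,6,8}→1  {6,8,9}→3  {7,8,9}→3
  4 left: {2,7,8,9}→4  {4,5,6,8}→1  {5,6,8,9}→4  {6,7,8,9}→6
  5 left: {2,6,7,8,9}→10  {3,4,5,6,8}→1  {4,5,6,8,9}→5  {5,6,7,8,9}→10
  6 left: {1,3,4,5,6,8}→1  {2,5,6,7,8,9}→20  {3,4,5,6,8,9}→6  {4,5,6,7,8,9}→15
  7 left: {1,3,4,5,6,8,9}→7  {2,4,5,6,7,8,9}→35  {3,4,5,6,7,8,9}→21
  8 left: {1,3,4,5,6,7,8,9}→28  {2,3,4,5,6,7,8,9}→56
  placing 0:a first → 84 extensions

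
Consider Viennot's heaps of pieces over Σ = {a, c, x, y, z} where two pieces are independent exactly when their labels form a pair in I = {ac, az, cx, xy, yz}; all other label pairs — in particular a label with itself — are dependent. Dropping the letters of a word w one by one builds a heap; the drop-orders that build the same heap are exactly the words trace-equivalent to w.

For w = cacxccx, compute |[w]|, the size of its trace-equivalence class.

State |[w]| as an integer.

piece 0:c — minimal
piece 1:a — minimal
piece 2:c rests on {0:c}
piece 3:x rests on {1:a}
piece 4:c rests on {2:c}
piece 5:c rests on {4:c}
piece 6:x rests on {3:x}
minimal pieces: {0:c, 1:a}
ways to finish when only these pieces remain (= sum over removing one remaining piece with nothing left below it):
  1 left: {5}→1  {6}→1
  2 left: {3,6}→1  {4,5}→1  {5,6}→2
  3 left: {1,3,6}→1  {2,4,5}→1  {3,5,6}→3  {4,5,6}→3
  4 left: {0,2,4,5}→1  {1,3,5,6}→4  {2,4,5,6}→4  {3,4,5,6}→6
  5 left: {0,2,4,5,6}→5  {1,3,4,5,6}→10  {2,3,4,5,6}→10
  placing 0:c first → 20 extensions
  placing 1:a first → 15 extensions
total linear extensions = 35

35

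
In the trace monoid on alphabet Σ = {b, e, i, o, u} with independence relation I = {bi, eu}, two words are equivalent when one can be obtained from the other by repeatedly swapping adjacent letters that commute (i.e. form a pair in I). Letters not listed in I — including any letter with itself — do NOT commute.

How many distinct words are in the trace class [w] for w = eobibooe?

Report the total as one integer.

0(e) covers ∅
1(o) covers 0:e
2(b) covers 1:o
3(i) covers 1:o
4(b) covers 2:b
5(o) covers 3:i, 4:b
6(o) covers 5:o
7(e) covers 6:o
floor of heap: 0:e
completions by unplaced set U, small U first (add the entries for U minus each lowest piece of U):
  |U|=1: {7}:1
  |U|=2: {6,7}:1
  |U|=3: {5,6,7}:1
  |U|=4: {3,5,6,7}:1  {4,5,6,7}:1
  |U|=5: {2,4,5,6,7}:1  {3,4,5,6,7}:2
  |U|=6: {2,3,4,5,6,7}:3
  start at 0(e): 3

3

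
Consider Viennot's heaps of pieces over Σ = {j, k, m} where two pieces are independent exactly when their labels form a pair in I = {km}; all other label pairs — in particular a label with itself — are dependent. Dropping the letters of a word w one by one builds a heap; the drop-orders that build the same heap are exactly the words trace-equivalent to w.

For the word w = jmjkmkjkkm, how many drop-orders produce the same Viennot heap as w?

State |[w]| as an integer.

0(j) covers ∅
1(m) covers 0:j
2(j) covers 1:m
3(k) covers 2:j
4(m) covers 2:j
5(k) covers 3:k
6(j) covers 4:m, 5:k
7(k) covers 6:j
8(k) covers 7:k
9(m) covers 6:j
floor of heap: 0:j
completions by unplaced set U, small U first (add the entries for U minus each lowest piece of U):
  |U|=1: {8}:1  {9}:1
  |U|=2: {7,8}:1  {8,9}:2
  |U|=3: {7,8,9}:3
  |U|=4: {6,7,8,9}:3
  |U|=5: {4,6,7,8,9}:3  {5,6,7,8,9}:3
  |U|=6: {3,5,6,7,8,9}:3  {4,5,6,7,8,9}:6
  |U|=7: {3,4,5,6,7,8,9}:9
  |U|=8: {2,3,4,5,6,7,8,9}:9
  start at 0(j): 9

9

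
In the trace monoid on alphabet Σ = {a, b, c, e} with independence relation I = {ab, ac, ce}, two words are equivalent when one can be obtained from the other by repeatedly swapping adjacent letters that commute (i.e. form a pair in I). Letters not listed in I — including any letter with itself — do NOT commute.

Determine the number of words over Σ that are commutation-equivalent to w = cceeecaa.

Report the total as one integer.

56

drop 0:c onto floor
drop 1:c onto {0:c}
drop 2:e onto floor
drop 3:e onto {2:e}
drop 4:e onto {3:e}
drop 5:c onto {1:c}
drop 6:a onto {4:e}
drop 7:a onto {6:a}
ground layer = {0:c, 2:e}
drop-orders for the pieces not yet dropped (sum over which currently-grounded one goes next):
  1 to go: {5} 1  {7} 1
  2 to go: {1,5} 1  {5,7} 2  {6,7} 1
  3 to go: {0,1,5} 1  {1,5,7} 3  {4,6,7} 1  {5,6,7} 3
  4 to go: {0,1,5,7} 4  {1,5,6,7} 6  {3,4,6,7} 1  {4,5,6,7} 4
  5 to go: {0,1,5,6,7} 10  {1,4,5,6,7} 10  {2,3,4,6,7} 1  {3,4,5,6,7} 5
  6 to go: {0,1,4,5,6,7} 20  {1,3,4,5,6,7} 15  {2,3,4,5,6,7} 6
  if 0:c drops first: 21 orders
  if 2:e drops first: 35 orders
heap linearizations: 56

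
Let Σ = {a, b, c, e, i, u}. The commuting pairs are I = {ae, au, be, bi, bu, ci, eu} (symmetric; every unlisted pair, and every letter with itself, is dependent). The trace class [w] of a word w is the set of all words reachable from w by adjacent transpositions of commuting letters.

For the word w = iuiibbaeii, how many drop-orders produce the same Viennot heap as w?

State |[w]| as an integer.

drop 0:i onto floor
drop 1:u onto {0:i}
drop 2:i onto {1:u}
drop 3:i onto {2:i}
drop 4:b onto floor
drop 5:b onto {4:b}
drop 6:a onto {3:i, 5:b}
drop 7:e onto {3:i}
drop 8:i onto {6:a, 7:e}
drop 9:i onto {8:i}
ground layer = {0:i, 4:b}
drop-orders for the pieces not yet dropped (sum over which currently-grounded one goes next):
  1 to go: {9} 1
  2 to go: {8,9} 1
  3 to go: {6,8,9} 1  {7,8,9} 1
  4 to go: {5,6,8,9} 1  {6,7,8,9} 2
  5 to go: {3,6,7,8,9} 2  {4,5,6,8,9} 1  {5,6,7,8,9} 3
  6 to go: {2,3,6,7,8,9} 2  {3,5,6,7,8,9} 5  {4,5,6,7,8,9} 4
  7 to go: {1,2,3,6,7,8,9} 2  {2,3,5,6,7,8,9} 7  {3,4,5,6,7,8,9} 9
  8 to go: {0,1,2,3,6,7,8,9} 2  {1,2,3,5,6,7,8,9} 9  {2,3,4,5,6,7,8,9} 16
  if 0:i drops first: 25 orders
  if 4:b drops first: 11 orders
heap linearizations: 36

36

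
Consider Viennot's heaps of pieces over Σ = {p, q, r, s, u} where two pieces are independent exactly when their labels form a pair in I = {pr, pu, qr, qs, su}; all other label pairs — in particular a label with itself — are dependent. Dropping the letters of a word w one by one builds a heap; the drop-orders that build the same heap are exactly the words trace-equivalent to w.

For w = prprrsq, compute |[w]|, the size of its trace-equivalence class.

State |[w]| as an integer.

drop 0:p onto floor
drop 1:r onto floor
drop 2:p onto {0:p}
drop 3:r onto {1:r}
drop 4:r onto {3:r}
drop 5:s onto {2:p, 4:r}
drop 6:q onto {2:p}
ground layer = {0:p, 1:r}
drop-orders for the pieces not yet dropped (sum over which currently-grounded one goes next):
  1 to go: {5} 1  {6} 1
  2 to go: {4,5} 1  {5,6} 2
  3 to go: {2,5,6} 2  {3,4,5} 1  {4,5,6} 3
  4 to go: {0,2,5,6} 2  {1,3,4,5} 1  {2,4,5,6} 5  {3,4,5,6} 4
  5 to go: {0,2,4,5,6} 7  {1,3,4,5,6} 5  {2,3,4,5,6} 9
  if 0:p drops first: 14 orders
  if 1:r drops first: 16 orders
heap linearizations: 30

30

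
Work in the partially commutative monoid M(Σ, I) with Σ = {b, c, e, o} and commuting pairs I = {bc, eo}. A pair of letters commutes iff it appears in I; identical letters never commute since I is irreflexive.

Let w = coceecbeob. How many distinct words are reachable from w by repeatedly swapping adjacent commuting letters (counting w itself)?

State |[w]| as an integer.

4

drop 0:c onto floor
drop 1:o onto {0:c}
drop 2:c onto {1:o}
drop 3:e onto {2:c}
drop 4:e onto {3:e}
drop 5:c onto {4:e}
drop 6:b onto {4:e}
drop 7:e onto {5:c, 6:b}
drop 8:o onto {5:c, 6:b}
drop 9:b onto {7:e, 8:o}
ground layer = {0:c}
drop-orders for the pieces not yet dropped (sum over which currently-grounded one goes next):
  1 to go: {9} 1
  2 to go: {7,9} 1  {8,9} 1
  3 to go: {7,8,9} 2
  4 to go: {5,7,8,9} 2  {6,7,8,9} 2
  5 to go: {5,6,7,8,9} 4
  6 to go: {4,5,6,7,8,9} 4
  7 to go: {3,4,5,6,7,8,9} 4
  8 to go: {2,3,4,5,6,7,8,9} 4
  if 0:c drops first: 4 orders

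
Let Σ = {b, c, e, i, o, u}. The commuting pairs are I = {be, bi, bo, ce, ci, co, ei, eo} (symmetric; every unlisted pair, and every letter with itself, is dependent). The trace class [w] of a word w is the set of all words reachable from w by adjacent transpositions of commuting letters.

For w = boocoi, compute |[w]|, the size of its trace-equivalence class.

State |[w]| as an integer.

15

drop 0:b onto floor
drop 1:o onto floor
drop 2:o onto {1:o}
drop 3:c onto {0:b}
drop 4:o onto {2:o}
drop 5:i onto {4:o}
ground layer = {0:b, 1:o}
drop-orders for the pieces not yet dropped (sum over which currently-grounded one goes next):
  1 to go: {3} 1  {5} 1
  2 to go: {0,3} 1  {3,5} 2  {4,5} 1
  3 to go: {0,3,5} 3  {2,4,5} 1  {3,4,5} 3
  4 to go: {0,3,4,5} 6  {1,2,4,5} 1  {2,3,4,5} 4
  if 0:b drops first: 5 orders
  if 1:o drops first: 10 orders
heap linearizations: 15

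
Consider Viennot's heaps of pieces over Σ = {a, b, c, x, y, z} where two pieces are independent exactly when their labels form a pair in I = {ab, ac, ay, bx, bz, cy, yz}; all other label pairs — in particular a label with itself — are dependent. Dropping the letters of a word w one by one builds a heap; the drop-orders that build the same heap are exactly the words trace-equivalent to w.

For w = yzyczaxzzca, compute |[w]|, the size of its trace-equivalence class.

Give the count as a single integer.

piece 0:y — minimal
piece 1:z — minimal
piece 2:y rests on {0:y}
piece 3:c rests on {1:z}
piece 4:z rests on {3:c}
piece 5:a rests on {4:z}
piece 6:x rests on {2:y, 5:a}
piece 7:z rests on {6:x}
piece 8:z rests on {7:z}
piece 9:c rests on {8:z}
piece 10:a rests on {8:z}
minimal pieces: {0:y, 1:z}
ways to finish when only these pieces remain (= sum over removing one remaining piece with nothing left below it):
  1 left: {9}→1  {10}→1
  2 left: {9,10}→2
  3 left: {8,9,10}→2
  4 left: {7,8,9,10}→2
  5 left: {6,7,8,9,10}→2
  6 left: {2,6,7,8,9,10}→2  {5,6,7,8,9,10}→2
  7 left: {0,2,6,7,8,9,10}→2  {2,5,6,7,8,9,10}→4  {4,5,6,7,8,9,10}→2
  8 left: {0,2,5,6,7,8,9,10}→6  {2,4,5,6,7,8,9,10}→6  {3,4,5,6,7,8,9,10}→2
  9 left: {0,2,4,5,6,7,8,9,10}→12  {1,3,4,5,6,7,8,9,10}→2  {2,3,4,5,6,7,8,9,10}→8
  placing 0:y first → 10 extensions
  placing 1:z first → 20 extensions
total linear extensions = 30

30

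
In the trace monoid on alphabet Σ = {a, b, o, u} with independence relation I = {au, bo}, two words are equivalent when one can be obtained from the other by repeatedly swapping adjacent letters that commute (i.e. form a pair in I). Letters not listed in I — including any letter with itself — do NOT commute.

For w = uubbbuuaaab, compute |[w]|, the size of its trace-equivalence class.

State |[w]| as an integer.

0(u) covers ∅
1(u) covers 0:u
2(b) covers 1:u
3(b) covers 2:b
4(b) covers 3:b
5(u) covers 4:b
6(u) covers 5:u
7(a) covers 4:b
8(a) covers 7:a
9(a) covers 8:a
10(b) covers 6:u, 9:a
floor of heap: 0:u
completions by unplaced set U, small U first (add the entries for U minus each lowest piece of U):
  |U|=1: {10}:1
  |U|=2: {6,10}:1  {9,10}:1
  |U|=3: {5,6,10}:1  {6,9,10}:2  {8,9,10}:1
  |U|=4: {5,6,9,10}:3  {6,8,9,10}:3  {7,8,9,10}:1
  |U|=5: {5,6,8,9,10}:6  {6,7,8,9,10}:4
  |U|=6: {5,6,7,8,9,10}:10
  |U|=7: {4,5,6,7,8,9,10}:10
  |U|=8: {3,4,5,6,7,8,9,10}:10
  |U|=9: {2,3,4,5,6,7,8,9,10}:10
  start at 0(u): 10

10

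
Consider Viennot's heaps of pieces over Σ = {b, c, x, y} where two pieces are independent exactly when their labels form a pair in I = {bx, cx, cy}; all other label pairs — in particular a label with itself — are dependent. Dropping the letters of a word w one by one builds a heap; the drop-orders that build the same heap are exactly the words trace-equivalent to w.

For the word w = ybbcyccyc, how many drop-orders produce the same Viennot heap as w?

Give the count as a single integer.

0(y) covers ∅
1(b) covers 0:y
2(b) covers 1:b
3(c) covers 2:b
4(y) covers 2:b
5(c) covers 3:c
6(c) covers 5:c
7(y) covers 4:y
8(c) covers 6:c
floor of heap: 0:y
completions by unplaced set U, small U first (add the entries for U minus each lowest piece of U):
  |U|=1: {7}:1  {8}:1
  |U|=2: {4,7}:1  {6,8}:1  {7,8}:2
  |U|=3: {4,7,8}:3  {5,6,8}:1  {6,7,8}:3
  |U|=4: {3,5,6,8}:1  {4,6,7,8}:6  {5,6,7,8}:4
  |U|=5: {3,5,6,7,8}:5  {4,5,6,7,8}:10
  |U|=6: {3,4,5,6,7,8}:15
  |U|=7: {2,3,4,5,6,7,8}:15
  start at 0(y): 15

15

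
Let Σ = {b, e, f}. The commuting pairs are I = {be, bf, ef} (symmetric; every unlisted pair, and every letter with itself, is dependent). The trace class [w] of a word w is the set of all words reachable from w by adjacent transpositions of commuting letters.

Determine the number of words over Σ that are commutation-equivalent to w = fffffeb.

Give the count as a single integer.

42

piece 0:f — minimal
piece 1:f rests on {0:f}
piece 2:f rests on {1:f}
piece 3:f rests on {2:f}
piece 4:f rests on {3:f}
piece 5:e — minimal
piece 6:b — minimal
minimal pieces: {0:f, 5:e, 6:b}
ways to finish when only these pieces remain (= sum over removing one remaining piece with nothing left below it):
  1 left: {4}→1  {5}→1  {6}→1
  2 left: {3,4}→1  {4,5}→2  {4,6}→2  {5,6}→2
  3 left: {2,3,4}→1  {3,4,5}→3  {3,4,6}→3  {4,5,6}→6
  4 left: {1,2,3,4}→1  {2,3,4,5}→4  {2,3,4,6}→4  {3,4,5,6}→12
  5 left: {0,1,2,3,4}→1  {1,2,3,4,5}→5  {1,2,3,4,6}→5  {2,3,4,5,6}→20
  placing 0:f first → 30 extensions
  placing 5:e first → 6 extensions
  placing 6:b first → 6 extensions
total linear extensions = 42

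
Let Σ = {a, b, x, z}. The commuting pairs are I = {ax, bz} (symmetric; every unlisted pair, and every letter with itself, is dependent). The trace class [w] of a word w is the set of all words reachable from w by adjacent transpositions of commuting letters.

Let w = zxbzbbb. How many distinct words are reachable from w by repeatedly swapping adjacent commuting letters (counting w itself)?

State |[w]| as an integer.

0(z) covers ∅
1(x) covers 0:z
2(b) covers 1:x
3(z) covers 1:x
4(b) covers 2:b
5(b) covers 4:b
6(b) covers 5:b
floor of heap: 0:z
completions by unplaced set U, small U first (add the entries for U minus each lowest piece of U):
  |U|=1: {3}:1  {6}:1
  |U|=2: {3,6}:2  {5,6}:1
  |U|=3: {3,5,6}:3  {4,5,6}:1
  |U|=4: {2,4,5,6}:1  {3,4,5,6}:4
  |U|=5: {2,3,4,5,6}:5
  start at 0(z): 5

5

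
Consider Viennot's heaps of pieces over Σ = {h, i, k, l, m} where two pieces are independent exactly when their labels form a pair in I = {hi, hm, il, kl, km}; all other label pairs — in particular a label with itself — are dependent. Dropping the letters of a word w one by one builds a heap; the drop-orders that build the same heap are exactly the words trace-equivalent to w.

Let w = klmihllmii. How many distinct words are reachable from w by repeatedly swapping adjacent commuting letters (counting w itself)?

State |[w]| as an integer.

0(k) covers ∅
1(l) covers ∅
2(m) covers 1:l
3(i) covers 0:k, 2:m
4(h) covers 0:k, 1:l
5(l) covers 2:m, 4:h
6(l) covers 5:l
7(m) covers 3:i, 6:l
8(i) covers 7:m
9(i) covers 8:i
floor of heap: 0:k, 1:l
completions by unplaced set U, small U first (add the entries for U minus each lowest piece of U):
  |U|=1: {9}:1
  |U|=2: {8,9}:1
  |U|=3: {7,8,9}:1
  |U|=4: {3,7,8,9}:1  {6,7,8,9}:1
  |U|=5: {3,6,7,8,9}:2  {5,6,7,8,9}:1
  |U|=6: {3,5,6,7,8,9}:3  {4,5,6,7,8,9}:1
  |U|=7: {2,3,5,6,7,8,9}:3  {3,4,5,6,7,8,9}:4
  |U|=8: {0,3,4,5,6,7,8,9}:4  {2,3,4,5,6,7,8,9}:7
  start at 0(k): 7
  start at 1(l): 11
sum over floor = 18

18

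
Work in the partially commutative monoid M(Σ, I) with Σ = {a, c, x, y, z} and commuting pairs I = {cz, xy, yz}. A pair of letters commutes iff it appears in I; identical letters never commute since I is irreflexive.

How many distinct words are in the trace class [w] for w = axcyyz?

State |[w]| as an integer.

4

drop 0:a onto floor
drop 1:x onto {0:a}
drop 2:c onto {1:x}
drop 3:y onto {2:c}
drop 4:y onto {3:y}
drop 5:z onto {1:x}
ground layer = {0:a}
drop-orders for the pieces not yet dropped (sum over which currently-grounded one goes next):
  1 to go: {4} 1  {5} 1
  2 to go: {3,4} 1  {4,5} 2
  3 to go: {2,3,4} 1  {3,4,5} 3
  4 to go: {2,3,4,5} 4
  if 0:a drops first: 4 orders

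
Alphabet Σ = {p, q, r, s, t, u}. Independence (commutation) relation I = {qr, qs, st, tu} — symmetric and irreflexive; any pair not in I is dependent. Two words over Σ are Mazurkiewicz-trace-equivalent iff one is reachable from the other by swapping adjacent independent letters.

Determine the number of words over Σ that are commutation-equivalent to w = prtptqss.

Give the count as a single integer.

drop 0:p onto floor
drop 1:r onto {0:p}
drop 2:t onto {1:r}
drop 3:p onto {2:t}
drop 4:t onto {3:p}
drop 5:q onto {4:t}
drop 6:s onto {3:p}
drop 7:s onto {6:s}
ground layer = {0:p}
drop-orders for the pieces not yet dropped (sum over which currently-grounded one goes next):
  1 to go: {5} 1  {7} 1
  2 to go: {4,5} 1  {5,7} 2  {6,7} 1
  3 to go: {4,5,7} 3  {5,6,7} 3
  4 to go: {4,5,6,7} 6
  5 to go: {3,4,5,6,7} 6
  6 to go: {2,3,4,5,6,7} 6
  if 0:p drops first: 6 orders

6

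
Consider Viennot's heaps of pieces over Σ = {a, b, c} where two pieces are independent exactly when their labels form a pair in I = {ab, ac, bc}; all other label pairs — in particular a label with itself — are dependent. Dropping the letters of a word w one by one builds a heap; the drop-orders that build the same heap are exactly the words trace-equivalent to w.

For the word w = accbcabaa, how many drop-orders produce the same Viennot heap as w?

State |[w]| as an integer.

1260

#0=a has no predecessor
#1=c has no predecessor
#2=c depends on [1:c]
#3=b has no predecessor
#4=c depends on [2:c]
#5=a depends on [0:a]
#6=b depends on [3:b]
#7=a depends on [5:a]
#8=a depends on [7:a]
sources: [0:a, 1:c, 3:b]
N(rest) = Σ N(rest − s) over sources s of rest; N(one piece) = 1:
  size 1 → [4]=1  [6]=1  [8]=1
  size 2 → [2,4]=1  [3,6]=1  [4,6]=2  [4,8]=2  [6,8]=2  [7,8]=1
  size 3 → [1,2,4]=1  [2,4,6]=3  [2,4,8]=3  [3,4,6]=3  [3,6,8]=3  [4,6,8]=6  [4,7,8]=3  [5,7,8]=1  [6,7,8]=3
  size 4 → [0,5,7,8]=1  [1,2,4,6]=4  [1,2,4,8]=4  [2,3,4,6]=6  [2,4,6,8]=12  [2,4,7,8]=6  [3,4,6,8]=12  [3,6,7,8]=6  [4,5,7,8]=4  [4,6,7,8]=12  [5,6,7,8]=4
  size 5 → [0,4,5,7,8]=5  [0,5,6,7,8]=5  [1,2,3,4,6]=10  [1,2,4,6,8]=20  [1,2,4,7,8]=10  [2,3,4,6,8]=30  [2,4,5,7,8]=10  [2,4,6,7,8]=30  [3,4,6,7,8]=30  [3,5,6,7,8]=10  [4,5,6,7,8]=20
  size 6 → [0,2,4,5,7,8]=15  [0,3,5,6,7,8]=15  [0,4,5,6,7,8]=30  [1,2,3,4,6,8]=60  [1,2,4,5,7,8]=20  [1,2,4,6,7,8]=60  [2,3,4,6,7,8]=90  [2,4,5,6,7,8]=60  [3,4,5,6,7,8]=60
  size 7 → [0,1,2,4,5,7,8]=35  [0,2,4,5,6,7,8]=105  [0,3,4,5,6,7,8]=105  [1,2,3,4,6,7,8]=210  [1,2,4,5,6,7,8]=140  [2,3,4,5,6,7,8]=210
  first=0(a) contributes 560
  first=1(c) contributes 420
  first=3(b) contributes 280
|[w]| = 1260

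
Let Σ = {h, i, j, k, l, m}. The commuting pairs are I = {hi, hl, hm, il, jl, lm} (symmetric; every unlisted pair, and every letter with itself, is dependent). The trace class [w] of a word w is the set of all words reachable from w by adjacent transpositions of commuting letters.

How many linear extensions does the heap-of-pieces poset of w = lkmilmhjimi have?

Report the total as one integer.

36

piece 0:l — minimal
piece 1:k rests on {0:l}
piece 2:m rests on {1:k}
piece 3:i rests on {2:m}
piece 4:l rests on {1:k}
piece 5:m rests on {3:i}
piece 6:h rests on {1:k}
piece 7:j rests on {5:m, 6:h}
piece 8:i rests on {7:j}
piece 9:m rests on {8:i}
piece 10:i rests on {9:m}
minimal pieces: {0:l}
ways to finish when only these pieces remain (= sum over removing one remaining piece with nothing left below it):
  1 left: {4}→1  {10}→1
  2 left: {4,10}→2  {9,10}→1
  3 left: {4,9,10}→3  {8,9,10}→1
  4 left: {4,8,9,10}→4  {7,8,9,10}→1
  5 left: {4,7,8,9,10}→5  {5,7,8,9,10}→1  {6,7,8,9,10}→1
  6 left: {3,5,7,8,9,10}→1  {4,5,7,8,9,10}→6  {4,6,7,8,9,10}→6  {5,6,7,8,9,10}→2
  7 left: {2,3,5,7,8,9,10}→1  {3,4,5,7,8,9,10}→7  {3,5,6,7,8,9,10}→3  {4,5,6,7,8,9,10}→14
  8 left: {2,3,4,5,7,8,9,10}→8  {2,3,5,6,7,8,9,10}→4  {3,4,5,6,7,8,9,10}→24
  9 left: {2,3,4,5,6,7,8,9,10}→36
  placing 0:l first → 36 extensions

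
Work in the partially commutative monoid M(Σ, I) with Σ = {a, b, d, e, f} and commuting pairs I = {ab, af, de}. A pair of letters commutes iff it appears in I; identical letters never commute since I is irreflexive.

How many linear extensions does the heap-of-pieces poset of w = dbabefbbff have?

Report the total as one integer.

#0=d has no predecessor
#1=b depends on [0:d]
#2=a depends on [0:d]
#3=b depends on [1:b]
#4=e depends on [2:a, 3:b]
#5=f depends on [4:e]
#6=b depends on [5:f]
#7=b depends on [6:b]
#8=f depends on [7:b]
#9=f depends on [8:f]
sources: [0:d]
N(rest) = Σ N(rest − s) over sources s of rest; N(one piece) = 1:
  size 1 → [9]=1
  size 2 → [8,9]=1
  size 3 → [7,8,9]=1
  size 4 → [6,7,8,9]=1
  size 5 → [5,6,7,8,9]=1
  size 6 → [4,5,6,7,8,9]=1
  size 7 → [2,4,5,6,7,8,9]=1  [3,4,5,6,7,8,9]=1
  size 8 → [1,3,4,5,6,7,8,9]=1  [2,3,4,5,6,7,8,9]=2
  first=0(d) contributes 3

3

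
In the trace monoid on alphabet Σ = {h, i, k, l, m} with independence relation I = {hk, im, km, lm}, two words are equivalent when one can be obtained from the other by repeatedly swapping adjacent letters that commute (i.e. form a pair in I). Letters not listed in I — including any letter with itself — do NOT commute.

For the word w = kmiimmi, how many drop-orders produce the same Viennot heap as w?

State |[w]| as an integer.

35

#0=k has no predecessor
#1=m has no predecessor
#2=i depends on [0:k]
#3=i depends on [2:i]
#4=m depends on [1:m]
#5=m depends on [4:m]
#6=i depends on [3:i]
sources: [0:k, 1:m]
N(rest) = Σ N(rest − s) over sources s of rest; N(one piece) = 1:
  size 1 → [5]=1  [6]=1
  size 2 → [3,6]=1  [4,5]=1  [5,6]=2
  size 3 → [1,4,5]=1  [2,3,6]=1  [3,5,6]=3  [4,5,6]=3
  size 4 → [0,2,3,6]=1  [1,4,5,6]=4  [2,3,5,6]=4  [3,4,5,6]=6
  size 5 → [0,2,3,5,6]=5  [1,3,4,5,6]=10  [2,3,4,5,6]=10
  first=0(k) contributes 20
  first=1(m) contributes 15
|[w]| = 35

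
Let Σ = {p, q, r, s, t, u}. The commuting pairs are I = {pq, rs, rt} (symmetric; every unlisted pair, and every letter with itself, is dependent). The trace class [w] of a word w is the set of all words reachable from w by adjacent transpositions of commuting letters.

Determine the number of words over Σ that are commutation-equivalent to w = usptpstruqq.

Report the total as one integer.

3

0(u) covers ∅
1(s) covers 0:u
2(p) covers 1:s
3(t) covers 2:p
4(p) covers 3:t
5(s) covers 4:p
6(t) covers 5:s
7(r) covers 4:p
8(u) covers 6:t, 7:r
9(q) covers 8:u
10(q) covers 9:q
floor of heap: 0:u
completions by unplaced set U, small U first (add the entries for U minus each lowest piece of U):
  |U|=1: {10}:1
  |U|=2: {9,10}:1
  |U|=3: {8,9,10}:1
  |U|=4: {6,8,9,10}:1  {7,8,9,10}:1
  |U|=5: {5,6,8,9,10}:1  {6,7,8,9,10}:2
  |U|=6: {5,6,7,8,9,10}:3
  |U|=7: {4,5,6,7,8,9,10}:3
  |U|=8: {3,4,5,6,7,8,9,10}:3
  |U|=9: {2,3,4,5,6,7,8,9,10}:3
  start at 0(u): 3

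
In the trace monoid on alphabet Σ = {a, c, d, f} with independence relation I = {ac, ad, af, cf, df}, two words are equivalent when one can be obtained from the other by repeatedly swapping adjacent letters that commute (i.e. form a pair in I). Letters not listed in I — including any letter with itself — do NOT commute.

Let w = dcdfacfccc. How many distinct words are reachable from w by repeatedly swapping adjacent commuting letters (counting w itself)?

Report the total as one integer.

piece 0:d — minimal
piece 1:c rests on {0:d}
piece 2:d rests on {1:c}
piece 3:f — minimal
piece 4:a — minimal
piece 5:c rests on {2:d}
piece 6:f rests on {3:f}
piece 7:c rests on {5:c}
piece 8:c rests on {7:c}
piece 9:c rests on {8:c}
minimal pieces: {0:d, 3:f, 4:a}
ways to finish when only these pieces remain (= sum over removing one remaining piece with nothing left below it):
  1 left: {4}→1  {6}→1  {9}→1
  2 left: {3,6}→1  {4,6}→2  {4,9}→2  {6,9}→2  {8,9}→1
  3 left: {3,4,6}→3  {3,6,9}→3  {4,6,9}→6  {4,8,9}→3  {6,8,9}→3  {7,8,9}→1
  4 left: {3,4,6,9}→12  {3,6,8,9}→6  {4,6,8,9}→12  {4,7,8,9}→4  {5,7,8,9}→1  {6,7,8,9}→4
  5 left: {2,5,7,8,9}→1  {3,4,6,8,9}→30  {3,6,7,8,9}→10  {4,5,7,8,9}→5  {4,6,7,8,9}→20  {5,6,7,8,9}→5
  6 left: {1,2,5,7,8,9}→1  {2,4,5,7,8,9}→6  {2,5,6,7,8,9}→6  {3,4,6,7,8,9}→60  {3,5,6,7,8,9}→15  {4,5,6,7,8,9}→30
  7 left: {0,1,2,5,7,8,9}→1  {1,2,4,5,7,8,9}→7  {1,2,5,6,7,8,9}→7  {2,3,5,6,7,8,9}→21  {2,4,5,6,7,8,9}→42  {3,4,5,6,7,8,9}→105
  8 left: {0,1,2,4,5,7,8,9}→8  {0,1,2,5,6,7,8,9}→8  {1,2,3,5,6,7,8,9}→28  {1,2,4,5,6,7,8,9}→56  {2,3,4,5,6,7,8,9}→168
  placing 0:d first → 252 extensions
  placing 3:f first → 72 extensions
  placing 4:a first → 36 extensions
total linear extensions = 360

360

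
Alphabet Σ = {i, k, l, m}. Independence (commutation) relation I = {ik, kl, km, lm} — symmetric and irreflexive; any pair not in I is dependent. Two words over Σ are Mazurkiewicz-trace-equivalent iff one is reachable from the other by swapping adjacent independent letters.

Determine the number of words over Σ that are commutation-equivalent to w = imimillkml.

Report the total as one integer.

drop 0:i onto floor
drop 1:m onto {0:i}
drop 2:i onto {1:m}
drop 3:m onto {2:i}
drop 4:i onto {3:m}
drop 5:l onto {4:i}
drop 6:l onto {5:l}
drop 7:k onto floor
drop 8:m onto {4:i}
drop 9:l onto {6:l}
ground layer = {0:i, 7:k}
drop-orders for the pieces not yet dropped (sum over which currently-grounded one goes next):
  1 to go: {7} 1  {8} 1  {9} 1
  2 to go: {6,9} 1  {7,8} 2  {7,9} 2  {8,9} 2
  3 to go: {5,6,9} 1  {6,7,9} 3  {6,8,9} 3  {7,8,9} 6
  4 to go: {5,6,7,9} 4  {5,6,8,9} 4  {6,7,8,9} 12
  5 to go: {4,5,6,8,9} 4  {5,6,7,8,9} 20
  6 to go: {3,4,5,6,8,9} 4  {4,5,6,7,8,9} 24
  7 to go: {2,3,4,5,6,8,9} 4  {3,4,5,6,7,8,9} 28
  8 to go: {1,2,3,4,5,6,8,9} 4  {2,3,4,5,6,7,8,9} 32
  if 0:i drops first: 36 orders
  if 7:k drops first: 4 orders
heap linearizations: 40

40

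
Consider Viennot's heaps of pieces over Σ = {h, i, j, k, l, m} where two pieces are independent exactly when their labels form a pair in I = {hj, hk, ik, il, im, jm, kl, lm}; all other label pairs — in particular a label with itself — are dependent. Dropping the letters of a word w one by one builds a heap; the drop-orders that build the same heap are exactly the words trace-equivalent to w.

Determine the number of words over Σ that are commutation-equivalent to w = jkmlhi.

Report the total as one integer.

drop 0:j onto floor
drop 1:k onto {0:j}
drop 2:m onto {1:k}
drop 3:l onto {0:j}
drop 4:h onto {2:m, 3:l}
drop 5:i onto {4:h}
ground layer = {0:j}
drop-orders for the pieces not yet dropped (sum over which currently-grounded one goes next):
  1 to go: {5} 1
  2 to go: {4,5} 1
  3 to go: {2,4,5} 1  {3,4,5} 1
  4 to go: {1,2,4,5} 1  {2,3,4,5} 2
  if 0:j drops first: 3 orders

3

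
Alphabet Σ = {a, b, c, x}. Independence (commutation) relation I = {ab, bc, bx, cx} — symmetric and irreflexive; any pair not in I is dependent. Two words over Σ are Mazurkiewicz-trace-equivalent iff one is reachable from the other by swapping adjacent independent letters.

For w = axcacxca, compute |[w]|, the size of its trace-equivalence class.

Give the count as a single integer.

6

drop 0:a onto floor
drop 1:x onto {0:a}
drop 2:c onto {0:a}
drop 3:a onto {1:x, 2:c}
drop 4:c onto {3:a}
drop 5:x onto {3:a}
drop 6:c onto {4:c}
drop 7:a onto {5:x, 6:c}
ground layer = {0:a}
drop-orders for the pieces not yet dropped (sum over which currently-grounded one goes next):
  1 to go: {7} 1
  2 to go: {5,7} 1  {6,7} 1
  3 to go: {4,6,7} 1  {5,6,7} 2
  4 to go: {4,5,6,7} 3
  5 to go: {3,4,5,6,7} 3
  6 to go: {1,3,4,5,6,7} 3  {2,3,4,5,6,7} 3
  if 0:a drops first: 6 orders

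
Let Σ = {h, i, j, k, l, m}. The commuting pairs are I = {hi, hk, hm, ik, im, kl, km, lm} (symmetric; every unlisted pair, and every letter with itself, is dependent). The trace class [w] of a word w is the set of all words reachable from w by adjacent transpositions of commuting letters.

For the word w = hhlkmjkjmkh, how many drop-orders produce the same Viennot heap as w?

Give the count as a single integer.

120

#0=h has no predecessor
#1=h depends on [0:h]
#2=l depends on [1:h]
#3=k has no predecessor
#4=m has no predecessor
#5=j depends on [2:l, 3:k, 4:m]
#6=k depends on [5:j]
#7=j depends on [6:k]
#8=m depends on [7:j]
#9=k depends on [7:j]
#10=h depends on [7:j]
sources: [0:h, 3:k, 4:m]
N(rest) = Σ N(rest − s) over sources s of rest; N(one piece) = 1:
  size 1 → [8]=1  [9]=1  [10]=1
  size 2 → [8,9]=2  [8,10]=2  [9,10]=2
  size 3 → [8,9,10]=6
  size 4 → [7,8,9,10]=6
  size 5 → [6,7,8,9,10]=6
  size 6 → [5,6,7,8,9,10]=6
  size 7 → [2,5,6,7,8,9,10]=6  [3,5,6,7,8,9,10]=6  [4,5,6,7,8,9,10]=6
  size 8 → [1,2,5,6,7,8,9,10]=6  [2,3,5,6,7,8,9,10]=12  [2,4,5,6,7,8,9,10]=12  [3,4,5,6,7,8,9,10]=12
  size 9 → [0,1,2,5,6,7,8,9,10]=6  [1,2,3,5,6,7,8,9,10]=18  [1,2,4,5,6,7,8,9,10]=18  [2,3,4,5,6,7,8,9,10]=36
  first=0(h) contributes 72
  first=3(k) contributes 24
  first=4(m) contributes 24
|[w]| = 120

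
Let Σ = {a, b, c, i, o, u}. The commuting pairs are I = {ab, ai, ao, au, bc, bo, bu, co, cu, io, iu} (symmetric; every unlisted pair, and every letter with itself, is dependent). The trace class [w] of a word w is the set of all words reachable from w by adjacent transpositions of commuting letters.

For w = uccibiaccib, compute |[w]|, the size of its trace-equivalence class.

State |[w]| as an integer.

0(u) covers ∅
1(c) covers ∅
2(c) covers 1:c
3(i) covers 2:c
4(b) covers 3:i
5(i) covers 4:b
6(a) covers 2:c
7(c) covers 5:i, 6:a
8(c) covers 7:c
9(i) covers 8:c
10(b) covers 9:i
floor of heap: 0:u, 1:c
completions by unplaced set U, small U first (add the entries for U minus each lowest piece of U):
  |U|=1: {0}:1  {10}:1
  |U|=2: {0,10}:2  {9,10}:1
  |U|=3: {0,9,10}:3  {8,9,10}:1
  |U|=4: {0,8,9,10}:4  {7,8,9,10}:1
  |U|=5: {0,7,8,9,10}:5  {5,7,8,9,10}:1  {6,7,8,9,10}:1
  |U|=6: {0,5,7,8,9,10}:6  {0,6,7,8,9,10}:6  {4,5,7,8,9,10}:1  {5,6,7,8,9,10}:2
  |U|=7: {0,4,5,7,8,9,10}:7  {0,5,6,7,8,9,10}:14  {3,4,5,7,8,9,10}:1  {4,5,6,7,8,9,10}:3
  |U|=8: {0,3,4,5,7,8,9,10}:8  {0,4,5,6,7,8,9,10}:24  {3,4,5,6,7,8,9,10}:4
  |U|=9: {0,3,4,5,6,7,8,9,10}:36  {2,3,4,5,6,7,8,9,10}:4
  start at 0(u): 4
  start at 1(c): 40
sum over floor = 44

44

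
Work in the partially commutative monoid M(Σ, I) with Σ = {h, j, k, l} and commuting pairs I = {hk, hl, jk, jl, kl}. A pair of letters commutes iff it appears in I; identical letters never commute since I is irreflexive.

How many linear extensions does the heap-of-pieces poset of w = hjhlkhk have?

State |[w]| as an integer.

105

piece 0:h — minimal
piece 1:j rests on {0:h}
piece 2:h rests on {1:j}
piece 3:l — minimal
piece 4:k — minimal
piece 5:h rests on {2:h}
piece 6:k rests on {4:k}
minimal pieces: {0:h, 3:l, 4:k}
ways to finish when only these pieces remain (= sum over removing one remaining piece with nothing left below it):
  1 left: {3}→1  {5}→1  {6}→1
  2 left: {2,5}→1  {3,5}→2  {3,6}→2  {4,6}→1  {5,6}→2
  3 left: {1,2,5}→1  {2,3,5}→3  {2,5,6}→3  {3,4,6}→3  {3,5,6}→6  {4,5,6}→3
  4 left: {0,1,2,5}→1  {1,2,3,5}→4  {1,2,5,6}→4  {2,3,5,6}→12  {2,4,5,6}→6  {3,4,5,6}→12
  5 left: {0,1,2,3,5}→5  {0,1,2,5,6}→5  {1,2,3,5,6}→20  {1,2,4,5,6}→10  {2,3,4,5,6}→30
  placing 0:h first → 60 extensions
  placing 3:l first → 15 extensions
  placing 4:k first → 30 extensions
total linear extensions = 105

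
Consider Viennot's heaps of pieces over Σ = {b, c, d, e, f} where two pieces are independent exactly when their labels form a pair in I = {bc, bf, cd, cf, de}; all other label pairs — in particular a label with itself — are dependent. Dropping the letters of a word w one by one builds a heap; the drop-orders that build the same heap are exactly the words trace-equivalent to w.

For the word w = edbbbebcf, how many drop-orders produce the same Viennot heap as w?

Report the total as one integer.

12

drop 0:e onto floor
drop 1:d onto floor
drop 2:b onto {0:e, 1:d}
drop 3:b onto {2:b}
drop 4:b onto {3:b}
drop 5:e onto {4:b}
drop 6:b onto {5:e}
drop 7:c onto {5:e}
drop 8:f onto {5:e}
ground layer = {0:e, 1:d}
drop-orders for the pieces not yet dropped (sum over which currently-grounded one goes next):
  1 to go: {6} 1  {7} 1  {8} 1
  2 to go: {6,7} 2  {6,8} 2  {7,8} 2
  3 to go: {6,7,8} 6
  4 to go: {5,6,7,8} 6
  5 to go: {4,5,6,7,8} 6
  6 to go: {3,4,5,6,7,8} 6
  7 to go: {2,3,4,5,6,7,8} 6
  if 0:e drops first: 6 orders
  if 1:d drops first: 6 orders
heap linearizations: 12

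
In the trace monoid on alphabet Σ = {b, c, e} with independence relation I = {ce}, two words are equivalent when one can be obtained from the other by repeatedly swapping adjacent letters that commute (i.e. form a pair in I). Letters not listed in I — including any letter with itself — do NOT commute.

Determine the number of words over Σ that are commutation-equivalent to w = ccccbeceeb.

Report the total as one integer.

4

0(c) covers ∅
1(c) covers 0:c
2(c) covers 1:c
3(c) covers 2:c
4(b) covers 3:c
5(e) covers 4:b
6(c) covers 4:b
7(e) covers 5:e
8(e) covers 7:e
9(b) covers 6:c, 8:e
floor of heap: 0:c
completions by unplaced set U, small U first (add the entries for U minus each lowest piece of U):
  |U|=1: {9}:1
  |U|=2: {6,9}:1  {8,9}:1
  |U|=3: {6,8,9}:2  {7,8,9}:1
  |U|=4: {5,7,8,9}:1  {6,7,8,9}:3
  |U|=5: {5,6,7,8,9}:4
  |U|=6: {4,5,6,7,8,9}:4
  |U|=7: {3,4,5,6,7,8,9}:4
  |U|=8: {2,3,4,5,6,7,8,9}:4
  start at 0(c): 4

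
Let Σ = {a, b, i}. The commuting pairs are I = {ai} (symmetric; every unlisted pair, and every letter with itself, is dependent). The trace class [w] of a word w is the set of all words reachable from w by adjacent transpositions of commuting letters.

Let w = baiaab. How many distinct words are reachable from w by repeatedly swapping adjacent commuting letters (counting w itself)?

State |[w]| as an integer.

4

#0=b has no predecessor
#1=a depends on [0:b]
#2=i depends on [0:b]
#3=a depends on [1:a]
#4=a depends on [3:a]
#5=b depends on [2:i, 4:a]
sources: [0:b]
N(rest) = Σ N(rest − s) over sources s of rest; N(one piece) = 1:
  size 1 → [5]=1
  size 2 → [2,5]=1  [4,5]=1
  size 3 → [2,4,5]=2  [3,4,5]=1
  size 4 → [1,3,4,5]=1  [2,3,4,5]=3
  first=0(b) contributes 4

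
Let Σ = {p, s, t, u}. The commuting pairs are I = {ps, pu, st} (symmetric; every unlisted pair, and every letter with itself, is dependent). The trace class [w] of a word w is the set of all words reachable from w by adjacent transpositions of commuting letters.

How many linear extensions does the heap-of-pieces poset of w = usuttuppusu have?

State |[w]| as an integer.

piece 0:u — minimal
piece 1:s rests on {0:u}
piece 2:u rests on {1:s}
piece 3:t rests on {2:u}
piece 4:t rests on {3:t}
piece 5:u rests on {4:t}
piece 6:p rests on {4:t}
piece 7:p rests on {6:p}
piece 8:u rests on {5:u}
piece 9:s rests on {8:u}
piece 10:u rests on {9:s}
minimal pieces: {0:u}
ways to finish when only these pieces remain (= sum over removing one remaining piece with nothing left below it):
  1 left: {7}→1  {10}→1
  2 left: {6,7}→1  {7,10}→2  {9,10}→1
  3 left: {6,7,10}→3  {7,9,10}→3  {8,9,10}→1
  4 left: {5,8,9,10}→1  {6,7,9,10}→6  {7,8,9,10}→4
  5 left: {5,7,8,9,10}→5  {6,7,8,9,10}→10
  6 left: {5,6,7,8,9,10}→15
  7 left: {4,5,6,7,8,9,10}→15
  8 left: {3,4,5,6,7,8,9,10}→15
  9 left: {2,3,4,5,6,7,8,9,10}→15
  placing 0:u first → 15 extensions

15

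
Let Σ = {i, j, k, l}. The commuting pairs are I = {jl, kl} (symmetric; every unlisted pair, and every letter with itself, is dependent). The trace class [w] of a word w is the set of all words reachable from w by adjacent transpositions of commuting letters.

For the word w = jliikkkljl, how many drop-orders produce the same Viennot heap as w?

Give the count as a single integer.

drop 0:j onto floor
drop 1:l onto floor
drop 2:i onto {0:j, 1:l}
drop 3:i onto {2:i}
drop 4:k onto {3:i}
drop 5:k onto {4:k}
drop 6:k onto {5:k}
drop 7:l onto {3:i}
drop 8:j onto {6:k}
drop 9:l onto {7:l}
ground layer = {0:j, 1:l}
drop-orders for the pieces not yet dropped (sum over which currently-grounded one goes next):
  1 to go: {8} 1  {9} 1
  2 to go: {6,8} 1  {7,9} 1  {8,9} 2
  3 to go: {5,6,8} 1  {6,8,9} 3  {7,8,9} 3
  4 to go: {4,5,6,8} 1  {5,6,8,9} 4  {6,7,8,9} 6
  5 to go: {4,5,6,8,9} 5  {5,6,7,8,9} 10
  6 to go: {4,5,6,7,8,9} 15
  7 to go: {3,4,5,6,7,8,9} 15
  8 to go: {2,3,4,5,6,7,8,9} 15
  if 0:j drops first: 15 orders
  if 1:l drops first: 15 orders
heap linearizations: 30

30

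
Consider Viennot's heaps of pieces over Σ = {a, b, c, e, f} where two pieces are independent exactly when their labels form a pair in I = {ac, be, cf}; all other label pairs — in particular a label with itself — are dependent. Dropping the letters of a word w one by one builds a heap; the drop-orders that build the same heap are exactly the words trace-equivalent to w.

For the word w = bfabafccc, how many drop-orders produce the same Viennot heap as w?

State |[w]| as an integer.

10

#0=b has no predecessor
#1=f depends on [0:b]
#2=a depends on [1:f]
#3=b depends on [2:a]
#4=a depends on [3:b]
#5=f depends on [4:a]
#6=c depends on [3:b]
#7=c depends on [6:c]
#8=c depends on [7:c]
sources: [0:b]
N(rest) = Σ N(rest − s) over sources s of rest; N(one piece) = 1:
  size 1 → [5]=1  [8]=1
  size 2 → [4,5]=1  [5,8]=2  [7,8]=1
  size 3 → [4,5,8]=3  [5,7,8]=3  [6,7,8]=1
  size 4 → [4,5,7,8]=6  [5,6,7,8]=4
  size 5 → [4,5,6,7,8]=10
  size 6 → [3,4,5,6,7,8]=10
  size 7 → [2,3,4,5,6,7,8]=10
  first=0(b) contributes 10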